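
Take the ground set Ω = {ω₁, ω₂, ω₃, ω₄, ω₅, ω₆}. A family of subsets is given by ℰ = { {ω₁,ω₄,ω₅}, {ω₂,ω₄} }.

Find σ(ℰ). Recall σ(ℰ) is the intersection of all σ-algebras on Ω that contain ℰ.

σ(ℰ) = { {}, {ω₂}, {ω₄}, {ω₁,ω₅}, {ω₂,ω₄}, {ω₃,ω₆}, {ω₁,ω₂,ω₅}, {ω₁,ω₄,ω₅}, {ω₂,ω₃,ω₆}, {ω₃,ω₄,ω₆}, {ω₁,ω₂,ω₄,ω₅}, {ω₁,ω₃,ω₅,ω₆}, {ω₂,ω₃,ω₄,ω₆}, {ω₁,ω₂,ω₃,ω₅,ω₆}, {ω₁,ω₃,ω₄,ω₅,ω₆}, Ω }

Trace:
Seed the family with ℰ together with ∅ and Ω: { {}, {ω₂,ω₄}, {ω₁,ω₄,ω₅}, Ω }.
Round 1: 3 new —
  {ω₂,ω₃,ω₆}  = Ω∖{ω₁,ω₄,ω₅}
  {ω₁,ω₂,ω₄,ω₅}  = {ω₂,ω₄} ∪ {ω₁,ω₄,ω₅}
  {ω₁,ω₃,ω₅,ω₆}  = Ω∖{ω₂,ω₄}
Round 2. New:
  {ω₃,ω₆}  = Ω∖{ω₁,ω₂,ω₄,ω₅}
  {ω₂,ω₃,ω₄,ω₆}  = {ω₂,ω₃,ω₆} ∪ {ω₂,ω₄}
  {ω₁,ω₂,ω₃,ω₅,ω₆}  = {ω₁,ω₃,ω₅,ω₆} ∪ {ω₂,ω₃,ω₆}
  {ω₁,ω₃,ω₄,ω₅,ω₆}  = {ω₁,ω₃,ω₅,ω₆} ∪ {ω₁,ω₄,ω₅}
Round 3. New:
  {ω₂}  = Ω∖{ω₁,ω₃,ω₄,ω₅,ω₆}
  {ω₄}  = Ω∖{ω₁,ω₂,ω₃,ω₅,ω₆}
  {ω₁,ω₅}  = Ω∖{ω₂,ω₃,ω₄,ω₆}
Round 4. New:
  {ω₁,ω₂,ω₅}  = {ω₁,ω₅} ∪ {ω₂}
  {ω₃,ω₄,ω₆}  = {ω₃,ω₆} ∪ {ω₄}
Round 5: already closed under ᶜ and ∪.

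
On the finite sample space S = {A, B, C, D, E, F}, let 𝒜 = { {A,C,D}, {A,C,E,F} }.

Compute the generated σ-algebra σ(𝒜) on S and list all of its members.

σ(𝒜) = { {}, {B}, {D}, {A,C}, {B,D}, {E,F}, {A,B,C}, {A,C,D}, {B,E,F}, {D,E,F}, {A,B,C,D}, {A,C,E,F}, {B,D,E,F}, {A,B,C,E,F}, {A,C,D,E,F}, S }

Working:
Seed the family with 𝒜 together with ∅ and S: { {}, {A,C,D}, {A,C,E,F}, S }.
Step 1: 3 new —
  {B,D}  = S∖{A,C,E,F}
  {B,E,F}  = S∖{A,C,D}
  {A,C,D,E,F}  = {A,C,D} ∪ {A,C,E,F}
  — 7 sets.
Step 2 (4 new):
  {B}  = S∖{A,C,D,E,F}
  {A,B,C,D}  = {A,C,D} ∪ {B,D}
  {B,D,E,F}  = {B,E,F} ∪ {B,D}
  {A,B,C,E,F}  = {A,C,E,F} ∪ {B,E,F}
  — 11 sets.
Step 3 adds 3:
  {D}  = S∖{A,B,C,E,F}
  {A,C}  = S∖{B,D,E,F}
  {E,F}  = S∖{A,B,C,D}
  — 14 sets.
Step 4: +2 →
  {A,B,C}  = {A,C} ∪ {B}
  {D,E,F}  = {E,F} ∪ {D}
  — 16 sets.
Step 5: no new sets; the family is a σ-algebra.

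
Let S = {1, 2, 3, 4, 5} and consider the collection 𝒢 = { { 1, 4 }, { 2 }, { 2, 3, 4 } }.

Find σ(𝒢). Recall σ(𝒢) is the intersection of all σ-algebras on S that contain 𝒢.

|σ(𝒢)| = 32.  σ(𝒢) = { ∅, { 1 }, { 2 }, { 3 }, { 4 }, { 5 }, { 1, 2 }, { 1, 3 }, { 1, 4 }, { 1, 5 }, { 2, 3 }, { 2, 4 }, { 2, 5 }, { 3, 4 }, { 3, 5 }, { 4, 5 }, { 1, 2, 3 }, { 1, 2, 4 }, { 1, 2, 5 }, { 1, 3, 4 }, { 1, 3, 5 }, { 1, 4, 5 }, { 2, 3, 4 }, { 2, 3, 5 }, { 2, 4, 5 }, { 3, 4, 5 }, { 1, 2, 3, 4 }, { 1, 2, 3, 5 }, { 1, 2, 4, 5 }, { 1, 3, 4, 5 }, { 2, 3, 4, 5 }, S }

Derivation:
Take S₀ = 𝒢 ∪ {∅, S} = { ∅, { 2 }, { 1, 4 }, { 2, 3, 4 }, S }.
Pass 1: +5 →
  { 1, 5 }  = complement { 2, 3, 4 }
  { 1, 2, 4 }  = { 1, 4 } ∪ { 2 }
  { 2, 3, 5 }  = complement { 1, 4 }
  { 1, 2, 3, 4 }  = { 2, 3, 4 } ∪ { 1, 4 }
  { 1, 3, 4, 5 }  = complement { 2 }
  |family| = 10
Pass 2: +7 →
  { 5 }  = complement { 1, 2, 3, 4 }
  { 3, 5 }  = complement { 1, 2, 4 }
  { 1, 2, 5 }  = { 2 } ∪ { 1, 5 }
  { 1, 4, 5 }  = { 1, 4 } ∪ { 1, 5 }
  { 1, 2, 3, 5 }  = { 2, 3, 5 } ∪ { 1, 5 }
  { 1, 2, 4, 5 }  = { 1, 2, 4 } ∪ { 1, 5 }
  { 2, 3, 4, 5 }  = { 2, 3, 4 } ∪ { 2, 3, 5 }
  |family| = 17
Pass 3: +7 →
  { 1 }  = complement { 2, 3, 4, 5 }
  { 3 }  = complement { 1, 2, 4, 5 }
  { 4 }  = complement { 1, 2, 3, 5 }
  { 2, 3 }  = complement { 1, 4, 5 }
  { 2, 5 }  = { 2 } ∪ { 5 }
  { 3, 4 }  = complement { 1, 2, 5 }
  { 1, 3, 5 }  = { 1, 5 } ∪ { 3, 5 }
  |family| = 24
Pass 4. New:
  { 1, 2 }  = { 2 } ∪ { 1 }
  { 1, 3 }  = { 3 } ∪ { 1 }
  { 2, 4 }  = complement { 1, 3, 5 }
  { 4, 5 }  = { 5 } ∪ { 4 }
  { 1, 2, 3 }  = { 2, 3 } ∪ { 1 }
  { 1, 3, 4 }  = complement { 2, 5 }
  { 2, 4, 5 }  = { 2, 5 } ∪ { 4 }
  { 3, 4, 5 }  = { 3, 4 } ∪ { 5 }
  |family| = 32
Pass 5: already closed under ᶜ and ∪.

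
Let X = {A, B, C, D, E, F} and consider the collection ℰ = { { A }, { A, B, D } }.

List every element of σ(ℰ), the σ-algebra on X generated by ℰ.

σ(ℰ) (8 sets): { {  }, { A }, { B, D }, { A, B, D }, { C, E, F }, { A, C, E, F }, { B, C, D, E, F }, X }

Trace:
Initial family (4 sets): { {  }, { A }, { A, B, D }, X }.
Iteration 1. New:
  { C, E, F }  = complement { A, B, D }
  { B, C, D, E, F }  = complement { A }
  (now 6)
Iteration 2. New:
  { A, C, E, F }  = { C, E, F } ∪ { A }
  (now 7)
Iteration 3 adds 1:
  { B, D }  = complement { A, C, E, F }
  (now 8)
Iteration 4: already closed under ᶜ and ∪.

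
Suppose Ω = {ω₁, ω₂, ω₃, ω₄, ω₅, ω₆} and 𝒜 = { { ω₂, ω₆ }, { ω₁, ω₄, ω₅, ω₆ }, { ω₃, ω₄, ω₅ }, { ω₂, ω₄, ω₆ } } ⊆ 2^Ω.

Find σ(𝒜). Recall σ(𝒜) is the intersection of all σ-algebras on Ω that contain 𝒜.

Seed the family with 𝒜 together with ∅ and Ω: { ∅, { ω₂, ω₆ }, { ω₂, ω₄, ω₆ }, { ω₃, ω₄, ω₅ }, { ω₁, ω₄, ω₅, ω₆ }, Ω }.
Pass 1 adds 7:
  { ω₂, ω₃ }  = { ω₁, ω₄, ω₅, ω₆ }ᶜ
  { ω₁, ω₂, ω₆ }  = { ω₃, ω₄, ω₅ }ᶜ
  { ω₁, ω₃, ω₅ }  = { ω₂, ω₄, ω₆ }ᶜ
  { ω₁, ω₃, ω₄, ω₅ }  = { ω₂, ω₆ }ᶜ
  { ω₁, ω₂, ω₄, ω₅, ω₆ }  = { ω₂, ω₄, ω₆ } ∪ { ω₁, ω₄, ω₅, ω₆ }
  { ω₁, ω₃, ω₄, ω₅, ω₆ }  = { ω₃, ω₄, ω₅ } ∪ { ω₁, ω₄, ω₅, ω₆ }
  { ω₂, ω₃, ω₄, ω₅, ω₆ }  = { ω₂, ω₄, ω₆ } ∪ { ω₃, ω₄, ω₅ }
  [13 total]
Pass 2 (11 new):
  { ω₁ }  = { ω₂, ω₃, ω₄, ω₅, ω₆ }ᶜ
  { ω₂ }  = { ω₁, ω₃, ω₄, ω₅, ω₆ }ᶜ
  { ω₃ }  = { ω₁, ω₂, ω₄, ω₅, ω₆ }ᶜ
  { ω₂, ω₃, ω₆ }  = { ω₂, ω₆ } ∪ { ω₂, ω₃ }
  { ω₁, ω₂, ω₃, ω₅ }  = { ω₁, ω₃, ω₅ } ∪ { ω₂, ω₃ }
  { ω₁, ω₂, ω₃, ω₆ }  = { ω₂, ω₃ } ∪ { ω₁, ω₂, ω₆ }
  { ω₁, ω₂, ω₄, ω₆ }  = { ω₂, ω₄, ω₆ } ∪ { ω₁, ω₂, ω₆ }
  { ω₂, ω₃, ω₄, ω₅ }  = { ω₃, ω₄, ω₅ } ∪ { ω₂, ω₃ }
  { ω₂, ω₃, ω₄, ω₆ }  = { ω₂, ω₄, ω₆ } ∪ { ω₂, ω₃ }
  { ω₁, ω₂, ω₃, ω₄, ω₅ }  = { ω₂, ω₃ } ∪ { ω₁, ω₃, ω₄, ω₅ }
  { ω₁, ω₂, ω₃, ω₅, ω₆ }  = { ω₁, ω₃, ω₅ } ∪ { ω₂, ω₆ }
  [24 total]
Pass 3: 12 new —
  { ω₄ }  = { ω₁, ω₂, ω₃, ω₅, ω₆ }ᶜ
  { ω₆ }  = { ω₁, ω₂, ω₃, ω₄, ω₅ }ᶜ
  { ω₁, ω₂ }  = { ω₂ } ∪ { ω₁ }
  { ω₁, ω₃ }  = { ω₃ } ∪ { ω₁ }
  { ω₁, ω₅ }  = { ω₂, ω₃, ω₄, ω₆ }ᶜ
  { ω₁, ω₆ }  = { ω₂, ω₃, ω₄, ω₅ }ᶜ
  { ω₃, ω₅ }  = { ω₁, ω₂, ω₄, ω₆ }ᶜ
  { ω₄, ω₅ }  = { ω₁, ω₂, ω₃, ω₆ }ᶜ
  { ω₄, ω₆ }  = { ω₁, ω₂, ω₃, ω₅ }ᶜ
  { ω₁, ω₂, ω₃ }  = { ω₂, ω₃ } ∪ { ω₁ }
  { ω₁, ω₄, ω₅ }  = { ω₂, ω₃, ω₆ }ᶜ
  { ω₁, ω₂, ω₃, ω₄, ω₆ }  = { ω₂, ω₄, ω₆ } ∪ { ω₁, ω₂, ω₃, ω₆ }
  [36 total]
Pass 4: +25 →
  { ω₅ }  = { ω₁, ω₂, ω₃, ω₄, ω₆ }ᶜ
  { ω₁, ω₄ }  = { ω₁ } ∪ { ω₄ }
  { ω₂, ω₄ }  = { ω₂ } ∪ { ω₄ }
  { ω₃, ω₄ }  = { ω₃ } ∪ { ω₄ }
  { ω₃, ω₆ }  = { ω₆ } ∪ { ω₃ }
  { ω₁, ω₂, ω₄ }  = { ω₁, ω₂ } ∪ { ω₄ }
  { ω₁, ω₂, ω₅ }  = { ω₁, ω₂ } ∪ { ω₁, ω₅ }
  { ω₁, ω₃, ω₄ }  = { ω₁, ω₃ } ∪ { ω₄ }
  { ω₁, ω₃, ω₆ }  = { ω₁, ω₆ } ∪ { ω₃ }
  { ω₁, ω₄, ω₆ }  = { ω₁ } ∪ { ω₄, ω₆ }
  { ω₁, ω₅, ω₆ }  = { ω₁, ω₆ } ∪ { ω₁, ω₅ }
  { ω₂, ω₃, ω₄ }  = { ω₂, ω₃ } ∪ { ω₄ }
  { ω₂, ω₃, ω₅ }  = { ω₂ } ∪ { ω₃, ω₅ }
  { ω₂, ω₄, ω₅ }  = { ω₂ } ∪ { ω₄, ω₅ }
  { ω₃, ω₄, ω₆ }  = { ω₃ } ∪ { ω₄, ω₆ }
  { ω₃, ω₅, ω₆ }  = { ω₆ } ∪ { ω₃, ω₅ }
  { ω₄, ω₅, ω₆ }  = { ω₁, ω₂, ω₃ }ᶜ
  { ω₁, ω₂, ω₃, ω₄ }  = { ω₁, ω₂, ω₃ } ∪ { ω₄ }
  { ω₁, ω₂, ω₄, ω₅ }  = { ω₁, ω₄, ω₅ } ∪ { ω₁, ω₂ }
  { ω₁, ω₂, ω₅, ω₆ }  = { ω₂, ω₆ } ∪ { ω₁, ω₅ }
  { ω₁, ω₃, ω₄, ω₆ }  = { ω₁, ω₃ } ∪ { ω₄, ω₆ }
  { ω₁, ω₃, ω₅, ω₆ }  = { ω₁, ω₆ } ∪ { ω₁, ω₃, ω₅ }
  { ω₂, ω₃, ω₅, ω₆ }  = { ω₂, ω₃, ω₆ } ∪ { ω₃, ω₅ }
  { ω₂, ω₄, ω₅, ω₆ }  = { ω₁, ω₃ }ᶜ
  { ω₃, ω₄, ω₅, ω₆ }  = { ω₁, ω₂ }ᶜ
  [61 total]
Pass 5: 3 new —
  { ω₂, ω₅ }  = { ω₁, ω₃, ω₄, ω₆ }ᶜ
  { ω₅, ω₆ }  = { ω₁, ω₂, ω₃, ω₄ }ᶜ
  { ω₂, ω₅, ω₆ }  = { ω₁, ω₃, ω₄ }ᶜ
  [64 total]
After Pass 6 the family is unchanged; done.

Hence σ(𝒜) has 64 members: { ∅, { ω₁ }, { ω₂ }, { ω₃ }, { ω₄ }, { ω₅ }, { ω₆ }, { ω₁, ω₂ }, { ω₁, ω₃ }, { ω₁, ω₄ }, { ω₁, ω₅ }, { ω₁, ω₆ }, { ω₂, ω₃ }, { ω₂, ω₄ }, { ω₂, ω₅ }, { ω₂, ω₆ }, { ω₃, ω₄ }, { ω₃, ω₅ }, { ω₃, ω₆ }, { ω₄, ω₅ }, { ω₄, ω₆ }, { ω₅, ω₆ }, { ω₁, ω₂, ω₃ }, { ω₁, ω₂, ω₄ }, { ω₁, ω₂, ω₅ }, { ω₁, ω₂, ω₆ }, { ω₁, ω₃, ω₄ }, { ω₁, ω₃, ω₅ }, { ω₁, ω₃, ω₆ }, { ω₁, ω₄, ω₅ }, { ω₁, ω₄, ω₆ }, { ω₁, ω₅, ω₆ }, { ω₂, ω₃, ω₄ }, { ω₂, ω₃, ω₅ }, { ω₂, ω₃, ω₆ }, { ω₂, ω₄, ω₅ }, { ω₂, ω₄, ω₆ }, { ω₂, ω₅, ω₆ }, { ω₃, ω₄, ω₅ }, { ω₃, ω₄, ω₆ }, { ω₃, ω₅, ω₆ }, { ω₄, ω₅, ω₆ }, { ω₁, ω₂, ω₃, ω₄ }, { ω₁, ω₂, ω₃, ω₅ }, { ω₁, ω₂, ω₃, ω₆ }, { ω₁, ω₂, ω₄, ω₅ }, { ω₁, ω₂, ω₄, ω₆ }, { ω₁, ω₂, ω₅, ω₆ }, { ω₁, ω₃, ω₄, ω₅ }, { ω₁, ω₃, ω₄, ω₆ }, { ω₁, ω₃, ω₅, ω₆ }, { ω₁, ω₄, ω₅, ω₆ }, { ω₂, ω₃, ω₄, ω₅ }, { ω₂, ω₃, ω₄, ω₆ }, { ω₂, ω₃, ω₅, ω₆ }, { ω₂, ω₄, ω₅, ω₆ }, { ω₃, ω₄, ω₅, ω₆ }, { ω₁, ω₂, ω₃, ω₄, ω₅ }, { ω₁, ω₂, ω₃, ω₄, ω₆ }, { ω₁, ω₂, ω₃, ω₅, ω₆ }, { ω₁, ω₂, ω₄, ω₅, ω₆ }, { ω₁, ω₃, ω₄, ω₅, ω₆ }, { ω₂, ω₃, ω₄, ω₅, ω₆ }, Ω }.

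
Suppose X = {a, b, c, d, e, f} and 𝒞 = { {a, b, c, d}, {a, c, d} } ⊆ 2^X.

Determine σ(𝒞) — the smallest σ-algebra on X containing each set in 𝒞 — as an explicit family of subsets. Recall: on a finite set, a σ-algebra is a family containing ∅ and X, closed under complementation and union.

Answer: σ(𝒞) = { ∅, {b}, {e, f}, {a, c, d}, {b, e, f}, {a, b, c, d}, {a, c, d, e, f}, X }

Trace:
Initial family (4 sets): { ∅, {a, c, d}, {a, b, c, d}, X }.
Iteration 1 adds 2:
  {e, f}  = ᶜ of {a, b, c, d}
  {b, e, f}  = ᶜ of {a, c, d}
  |family| = 6
Iteration 2: 1 new —
  {a, c, d, e, f}  = {a, c, d} ∪ {e, f}
  |family| = 7
Iteration 3: +1 →
  {b}  = ᶜ of {a, c, d, e, f}
  |family| = 8
Iteration 4: no new sets; the family is a σ-algebra.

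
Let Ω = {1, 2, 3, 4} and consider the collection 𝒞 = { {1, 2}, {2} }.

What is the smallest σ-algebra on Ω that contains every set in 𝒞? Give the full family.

|σ(𝒞)| = 8.  σ(𝒞) = { {}, {1}, {2}, {1, 2}, {3, 4}, {1, 3, 4}, {2, 3, 4}, Ω }

Trace:
Initial family (4 sets): { {}, {2}, {1, 2}, Ω }.
Step 1 adds 2:
  {3, 4}  = Ω∖{1, 2}
  {1, 3, 4}  = Ω∖{2}
  (now 6)
Step 2: +1 →
  {2, 3, 4}  = {3, 4} ∪ {2}
  (now 7)
Step 3: +1 →
  {1}  = Ω∖{2, 3, 4}
  (now 8)
After Step 4 the family is unchanged; done.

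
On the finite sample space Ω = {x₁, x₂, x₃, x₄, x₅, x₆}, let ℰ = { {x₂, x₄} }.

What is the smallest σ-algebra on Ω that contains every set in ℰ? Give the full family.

Take S₀ = ℰ ∪ {∅, Ω} = { {}, {x₂, x₄}, Ω }.
Iteration 1: +1 →
  {x₁, x₃, x₅, x₆}  = complement {x₂, x₄}
  |family| = 4
After Iteration 2 the family is unchanged; done.

|σ(ℰ)| = 4.  σ(ℰ) = { {}, {x₂, x₄}, {x₁, x₃, x₅, x₆}, Ω }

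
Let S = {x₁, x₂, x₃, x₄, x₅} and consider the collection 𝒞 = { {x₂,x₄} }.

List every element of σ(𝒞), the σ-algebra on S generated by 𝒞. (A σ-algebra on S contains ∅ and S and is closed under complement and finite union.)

Seed the family with 𝒞 together with ∅ and S: { {}, {x₂,x₄}, S }.
Step 1 (1 new):
  {x₁,x₃,x₅}  = ᶜ of {x₂,x₄}
  (now 4)
Step 2: closed — nothing new.

Therefore σ(𝒞) = { {}, {x₂,x₄}, {x₁,x₃,x₅}, S } (|σ(𝒞)| = 4).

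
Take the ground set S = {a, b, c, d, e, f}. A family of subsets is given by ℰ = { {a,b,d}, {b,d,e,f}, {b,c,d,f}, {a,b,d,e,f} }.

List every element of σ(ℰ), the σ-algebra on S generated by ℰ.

σ(ℰ) = { {}, {a}, {c}, {e}, {f}, {a,c}, {a,e}, {a,f}, {b,d}, {c,e}, {c,f}, {e,f}, {a,b,d}, {a,c,e}, {a,c,f}, {a,e,f}, {b,c,d}, {b,d,e}, {b,d,f}, {c,e,f}, {a,b,c,d}, {a,b,d,e}, {a,b,d,f}, {a,c,e,f}, {b,c,d,e}, {b,c,d,f}, {b,d,e,f}, {a,b,c,d,e}, {a,b,c,d,f}, {a,b,d,e,f}, {b,c,d,e,f}, S }

Check:
Seed the family with ℰ together with ∅ and S: { {}, {a,b,d}, {b,c,d,f}, {b,d,e,f}, {a,b,d,e,f}, S }.
Step 1. New:
  {c}  = complement {a,b,d,e,f}
  {a,c}  = complement {b,d,e,f}
  {a,e}  = complement {b,c,d,f}
  {c,e,f}  = complement {a,b,d}
  {a,b,c,d,f}  = {b,c,d,f} ∪ {a,b,d}
  {b,c,d,e,f}  = {b,d,e,f} ∪ {b,c,d,f}
  [12 total]
Step 2: 6 new —
  {a}  = complement {b,c,d,e,f}
  {e}  = complement {a,b,c,d,f}
  {a,c,e}  = {c} ∪ {a,e}
  {a,b,c,d}  = {a,b,d} ∪ {c}
  {a,b,d,e}  = {a,b,d} ∪ {a,e}
  {a,c,e,f}  = {a,c} ∪ {c,e,f}
  [18 total]
Step 3: 6 new —
  {b,d}  = complement {a,c,e,f}
  {c,e}  = {c} ∪ {e}
  {c,f}  = complement {a,b,d,e}
  {e,f}  = complement {a,b,c,d}
  {b,d,f}  = complement {a,c,e}
  {a,b,c,d,e}  = {c} ∪ {a,b,d,e}
  [24 total]
Step 4 (7 new):
  {f}  = complement {a,b,c,d,e}
  {a,c,f}  = {a,c} ∪ {c,f}
  {a,e,f}  = {e,f} ∪ {a,e}
  {b,c,d}  = {c} ∪ {b,d}
  {b,d,e}  = {e} ∪ {b,d}
  {a,b,d,f}  = complement {c,e}
  {b,c,d,e}  = {c,e} ∪ {b,d}
  [31 total]
Step 5: +1 →
  {a,f}  = complement {b,c,d,e}
  [32 total]
Step 6: no new sets; the family is a σ-algebra.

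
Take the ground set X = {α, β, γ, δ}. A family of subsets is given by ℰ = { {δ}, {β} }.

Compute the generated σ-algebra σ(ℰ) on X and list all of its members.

|σ(ℰ)| = 8.  σ(ℰ) = { {}, {β}, {δ}, {α, γ}, {β, δ}, {α, β, γ}, {α, γ, δ}, X }

Trace:
Seed the family with ℰ together with ∅ and X: { {}, {β}, {δ}, X }.
Pass 1: +3 →
  {β, δ}  = {β} ∪ {δ}
  {α, β, γ}  = complement {δ}
  {α, γ, δ}  = complement {β}
  (now 7)
Pass 2: +1 →
  {α, γ}  = complement {β, δ}
  (now 8)
Pass 3 adds nothing — fixpoint reached.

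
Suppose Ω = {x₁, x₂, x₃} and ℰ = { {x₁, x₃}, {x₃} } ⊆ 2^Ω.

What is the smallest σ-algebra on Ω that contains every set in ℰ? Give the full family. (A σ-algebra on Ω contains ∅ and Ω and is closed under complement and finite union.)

Answer: σ(ℰ) = { {}, {x₁}, {x₂}, {x₃}, {x₁, x₂}, {x₁, x₃}, {x₂, x₃}, Ω }

Trace:
Take S₀ = ℰ ∪ {∅, Ω} = { {}, {x₃}, {x₁, x₃}, Ω }.
Pass 1. New:
  {x₂}  = Ω∖{x₁, x₃}
  {x₁, x₂}  = Ω∖{x₃}
  — 6 sets.
Pass 2: +1 →
  {x₂, x₃}  = {x₃} ∪ {x₂}
  — 7 sets.
Pass 3: 1 new —
  {x₁}  = Ω∖{x₂, x₃}
  — 8 sets.
After Pass 4 the family is unchanged; done.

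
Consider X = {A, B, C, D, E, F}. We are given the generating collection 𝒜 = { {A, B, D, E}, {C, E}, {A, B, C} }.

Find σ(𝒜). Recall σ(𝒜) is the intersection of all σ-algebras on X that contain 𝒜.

Answer: σ(𝒜) = { ∅, {C}, {D}, {E}, {F}, {A, B}, {C, D}, {C, E}, {C, F}, {D, E}, {D, F}, {E, F}, {A, B, C}, {A, B, D}, {A, B, E}, {A, B, F}, {C, D, E}, {C, D, F}, {C, E, F}, {D, E, F}, {A, B, C, D}, {A, B, C, E}, {A, B, C, F}, {A, B, D, E}, {A, B, D, F}, {A, B, E, F}, {C, D, E, F}, {A, B, C, D, E}, {A, B, C, D, F}, {A, B, C, E, F}, {A, B, D, E, F}, X }

Derivation:
Seed the family with 𝒜 together with ∅ and X: { ∅, {C, E}, {A, B, C}, {A, B, D, E}, X }.
Iteration 1: 5 new —
  {C, F}  = ᶜ of {A, B, D, E}
  {D, E, F}  = ᶜ of {A, B, C}
  {A, B, C, E}  = {A, B, C} ∪ {C, E}
  {A, B, D, F}  = ᶜ of {C, E}
  {A, B, C, D, E}  = {A, B, C} ∪ {A, B, D, E}
  |family| = 10
Iteration 2. New:
  {F}  = ᶜ of {A, B, C, D, E}
  {D, F}  = ᶜ of {A, B, C, E}
  {C, E, F}  = {C, F} ∪ {C, E}
  {A, B, C, F}  = {A, B, C} ∪ {C, F}
  {C, D, E, F}  = {C, F} ∪ {D, E, F}
  {A, B, C, D, F}  = {A, B, C} ∪ {A, B, D, F}
  {A, B, C, E, F}  = {C, F} ∪ {A, B, C, E}
  {A, B, D, E, F}  = {A, B, D, F} ∪ {A, B, D, E}
  |family| = 18
Iteration 3: 7 new —
  {C}  = ᶜ of {A, B, D, E, F}
  {D}  = ᶜ of {A, B, C, E, F}
  {E}  = ᶜ of {A, B, C, D, F}
  {A, B}  = ᶜ of {C, D, E, F}
  {D, E}  = ᶜ of {A, B, C, F}
  {A, B, D}  = ᶜ of {C, E, F}
  {C, D, F}  = {C, F} ∪ {D, F}
  |family| = 25
Iteration 4 adds 6:
  {C, D}  = {C} ∪ {D}
  {E, F}  = {F} ∪ {E}
  {A, B, E}  = ᶜ of {C, D, F}
  {A, B, F}  = {A, B} ∪ {F}
  {C, D, E}  = {D, E} ∪ {C}
  {A, B, C, D}  = {A, B, C} ∪ {A, B, D}
  |family| = 31
Iteration 5: +1 →
  {A, B, E, F}  = ᶜ of {C, D}
  |family| = 32
Iteration 6: already closed under ᶜ and ∪.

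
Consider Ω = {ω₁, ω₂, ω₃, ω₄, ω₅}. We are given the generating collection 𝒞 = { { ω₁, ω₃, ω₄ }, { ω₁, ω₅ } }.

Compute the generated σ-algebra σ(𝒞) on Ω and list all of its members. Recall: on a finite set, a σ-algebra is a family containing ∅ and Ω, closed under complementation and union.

Begin from { {  }, { ω₁, ω₅ }, { ω₁, ω₃, ω₄ }, Ω } (that is, 𝒞 plus ∅ and Ω).
Pass 1. New:
  { ω₂, ω₅ }  = { ω₁, ω₃, ω₄ }ᶜ
  { ω₂, ω₃, ω₄ }  = { ω₁, ω₅ }ᶜ
  { ω₁, ω₃, ω₄, ω₅ }  = { ω₁, ω₃, ω₄ } ∪ { ω₁, ω₅ }
Pass 2: 4 new —
  { ω₂ }  = { ω₁, ω₃, ω₄, ω₅ }ᶜ
  { ω₁, ω₂, ω₅ }  = { ω₂, ω₅ } ∪ { ω₁, ω₅ }
  { ω₁, ω₂, ω₃, ω₄ }  = { ω₁, ω₃, ω₄ } ∪ { ω₂, ω₃, ω₄ }
  { ω₂, ω₃, ω₄, ω₅ }  = { ω₂, ω₅ } ∪ { ω₂, ω₃, ω₄ }
Pass 3: 3 new —
  { ω₁ }  = { ω₂, ω₃, ω₄, ω₅ }ᶜ
  { ω₅ }  = { ω₁, ω₂, ω₃, ω₄ }ᶜ
  { ω₃, ω₄ }  = { ω₁, ω₂, ω₅ }ᶜ
Pass 4 adds 2:
  { ω₁, ω₂ }  = { ω₂ } ∪ { ω₁ }
  { ω₃, ω₄, ω₅ }  = { ω₃, ω₄ } ∪ { ω₅ }
Pass 5: already closed under ᶜ and ∪.

|σ(𝒞)| = 16.  σ(𝒞) = { {  }, { ω₁ }, { ω₂ }, { ω₅ }, { ω₁, ω₂ }, { ω₁, ω₅ }, { ω₂, ω₅ }, { ω₃, ω₄ }, { ω₁, ω₂, ω₅ }, { ω₁, ω₃, ω₄ }, { ω₂, ω₃, ω₄ }, { ω₃, ω₄, ω₅ }, { ω₁, ω₂, ω₃, ω₄ }, { ω₁, ω₃, ω₄, ω₅ }, { ω₂, ω₃, ω₄, ω₅ }, Ω }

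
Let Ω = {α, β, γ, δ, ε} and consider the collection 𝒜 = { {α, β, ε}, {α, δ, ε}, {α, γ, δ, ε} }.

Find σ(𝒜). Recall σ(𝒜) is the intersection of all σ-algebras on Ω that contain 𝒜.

σ(𝒜) (16 sets): { ∅, {β}, {γ}, {δ}, {α, ε}, {β, γ}, {β, δ}, {γ, δ}, {α, β, ε}, {α, γ, ε}, {α, δ, ε}, {β, γ, δ}, {α, β, γ, ε}, {α, β, δ, ε}, {α, γ, δ, ε}, Ω }

Working:
Begin from { ∅, {α, β, ε}, {α, δ, ε}, {α, γ, δ, ε}, Ω } (that is, 𝒜 plus ∅ and Ω).
Round 1 (4 new):
  {β}  = complement {α, γ, δ, ε}
  {β, γ}  = complement {α, δ, ε}
  {γ, δ}  = complement {α, β, ε}
  {α, β, δ, ε}  = {α, δ, ε} ∪ {α, β, ε}
  [9 total]
Round 2 adds 3:
  {γ}  = complement {α, β, δ, ε}
  {β, γ, δ}  = {γ, δ} ∪ {β}
  {α, β, γ, ε}  = {α, β, ε} ∪ {β, γ}
  [12 total]
Round 3 (2 new):
  {δ}  = complement {α, β, γ, ε}
  {α, ε}  = complement {β, γ, δ}
  [14 total]
Round 4. New:
  {β, δ}  = {δ} ∪ {β}
  {α, γ, ε}  = {γ} ∪ {α, ε}
  [16 total]
Round 5: stable.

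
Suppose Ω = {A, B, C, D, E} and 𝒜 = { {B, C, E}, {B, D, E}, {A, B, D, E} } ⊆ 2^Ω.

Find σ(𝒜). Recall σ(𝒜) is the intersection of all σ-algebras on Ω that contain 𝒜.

σ(𝒜) = { ∅, {A}, {C}, {D}, {A, C}, {A, D}, {B, E}, {C, D}, {A, B, E}, {A, C, D}, {B, C, E}, {B, D, E}, {A, B, C, E}, {A, B, D, E}, {B, C, D, E}, Ω }

Working:
Begin from { ∅, {B, C, E}, {B, D, E}, {A, B, D, E}, Ω } (that is, 𝒜 plus ∅ and Ω).
Pass 1: +4 →
  {C}  = {A, B, D, E}ᶜ
  {A, C}  = {B, D, E}ᶜ
  {A, D}  = {B, C, E}ᶜ
  {B, C, D, E}  = {B, C, E} ∪ {B, D, E}
Pass 2 adds 3:
  {A}  = {B, C, D, E}ᶜ
  {A, C, D}  = {C} ∪ {A, D}
  {A, B, C, E}  = {B, C, E} ∪ {A, C}
Pass 3 adds 2:
  {D}  = {A, B, C, E}ᶜ
  {B, E}  = {A, C, D}ᶜ
Pass 4: 2 new —
  {C, D}  = {C} ∪ {D}
  {A, B, E}  = {B, E} ∪ {A}
Pass 5: closed — nothing new.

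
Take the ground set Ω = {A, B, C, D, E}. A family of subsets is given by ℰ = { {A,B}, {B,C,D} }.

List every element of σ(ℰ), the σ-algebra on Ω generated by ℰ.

Begin from { ∅, {A,B}, {B,C,D}, Ω } (that is, ℰ plus ∅ and Ω).
Round 1 (3 new):
  {A,E}  = ᶜ of {B,C,D}
  {C,D,E}  = ᶜ of {A,B}
  {A,B,C,D}  = {A,B} ∪ {B,C,D}
  — 7 sets.
Round 2 adds 4:
  {E}  = ᶜ of {A,B,C,D}
  {A,B,E}  = {A,B} ∪ {A,E}
  {A,C,D,E}  = {C,D,E} ∪ {A,E}
  {B,C,D,E}  = {C,D,E} ∪ {B,C,D}
  — 11 sets.
Round 3. New:
  {A}  = ᶜ of {B,C,D,E}
  {B}  = ᶜ of {A,C,D,E}
  {C,D}  = ᶜ of {A,B,E}
  — 14 sets.
Round 4 adds 2:
  {B,E}  = {B} ∪ {E}
  {A,C,D}  = {C,D} ∪ {A}
  — 16 sets.
Round 5 adds nothing — fixpoint reached.

|σ(ℰ)| = 16.  σ(ℰ) = { ∅, {A}, {B}, {E}, {A,B}, {A,E}, {B,E}, {C,D}, {A,B,E}, {A,C,D}, {B,C,D}, {C,D,E}, {A,B,C,D}, {A,C,D,E}, {B,C,D,E}, Ω }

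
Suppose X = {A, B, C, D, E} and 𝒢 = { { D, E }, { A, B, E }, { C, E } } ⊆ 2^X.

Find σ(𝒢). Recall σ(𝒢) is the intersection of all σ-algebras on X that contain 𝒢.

Initial family (5 sets): { ∅, { C, E }, { D, E }, { A, B, E }, X }.
Iteration 1: +6 →
  { C, D }  = { A, B, E }ᶜ
  { A, B, C }  = { D, E }ᶜ
  { A, B, D }  = { C, E }ᶜ
  { C, D, E }  = { D, E } ∪ { C, E }
  { A, B, C, E }  = { A, B, E } ∪ { C, E }
  { A, B, D, E }  = { D, E } ∪ { A, B, E }
  — 11 sets.
Iteration 2. New:
  { C }  = { A, B, D, E }ᶜ
  { D }  = { A, B, C, E }ᶜ
  { A, B }  = { C, D, E }ᶜ
  { A, B, C, D }  = { C, D } ∪ { A, B, C }
  — 15 sets.
Iteration 3. New:
  { E }  = { A, B, C, D }ᶜ
  — 16 sets.
Iteration 4: no new sets; the family is a σ-algebra.

σ(𝒢) = { ∅, { C }, { D }, { E }, { A, B }, { C, D }, { C, E }, { D, E }, { A, B, C }, { A, B, D }, { A, B, E }, { C, D, E }, { A, B, C, D }, { A, B, C, E }, { A, B, D, E }, X }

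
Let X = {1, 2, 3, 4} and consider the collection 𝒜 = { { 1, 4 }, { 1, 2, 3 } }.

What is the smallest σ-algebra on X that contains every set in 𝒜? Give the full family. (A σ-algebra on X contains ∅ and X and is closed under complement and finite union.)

Initial family (4 sets): { {  }, { 1, 4 }, { 1, 2, 3 }, X }.
Step 1: +2 →
  { 4 }  = complement { 1, 2, 3 }
  { 2, 3 }  = complement { 1, 4 }
  — 6 sets.
Step 2 (1 new):
  { 2, 3, 4 }  = { 2, 3 } ∪ { 4 }
  — 7 sets.
Step 3. New:
  { 1 }  = complement { 2, 3, 4 }
  — 8 sets.
After Step 4 the family is unchanged; done.

σ(𝒜) = { {  }, { 1 }, { 4 }, { 1, 4 }, { 2, 3 }, { 1, 2, 3 }, { 2, 3, 4 }, X }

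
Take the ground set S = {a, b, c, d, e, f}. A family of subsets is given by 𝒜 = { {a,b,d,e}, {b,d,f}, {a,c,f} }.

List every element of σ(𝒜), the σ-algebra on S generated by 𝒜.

Begin from { ∅, {a,c,f}, {b,d,f}, {a,b,d,e}, S } (that is, 𝒜 plus ∅ and S).
Round 1. New:
  {c,f}  = ᶜ of {a,b,d,e}
  {a,c,e}  = ᶜ of {b,d,f}
  {b,d,e}  = ᶜ of {a,c,f}
  {a,b,c,d,f}  = {b,d,f} ∪ {a,c,f}
  {a,b,d,e,f}  = {b,d,f} ∪ {a,b,d,e}
Round 2 (7 new):
  {c}  = ᶜ of {a,b,d,e,f}
  {e}  = ᶜ of {a,b,c,d,f}
  {a,c,e,f}  = {a,c,f} ∪ {a,c,e}
  {b,c,d,f}  = {b,d,f} ∪ {c,f}
  {b,d,e,f}  = {b,d,f} ∪ {b,d,e}
  {a,b,c,d,e}  = {a,c,e} ∪ {a,b,d,e}
  {b,c,d,e,f}  = {c,f} ∪ {b,d,e}
Round 3 (8 new):
  {a}  = ᶜ of {b,c,d,e,f}
  {f}  = ᶜ of {a,b,c,d,e}
  {a,c}  = ᶜ of {b,d,e,f}
  {a,e}  = ᶜ of {b,c,d,f}
  {b,d}  = ᶜ of {a,c,e,f}
  {c,e}  = {c} ∪ {e}
  {c,e,f}  = {c,f} ∪ {e}
  {b,c,d,e}  = {c} ∪ {b,d,e}
Round 4: +7 →
  {a,f}  = ᶜ of {b,c,d,e}
  {e,f}  = {f} ∪ {e}
  {a,b,d}  = ᶜ of {c,e,f}
  {a,e,f}  = {f} ∪ {a,e}
  {b,c,d}  = {c} ∪ {b,d}
  {a,b,c,d}  = {a,c} ∪ {b,d}
  {a,b,d,f}  = ᶜ of {c,e}
Round 5: no new sets; the family is a σ-algebra.

Hence σ(𝒜) has 32 members: { ∅, {a}, {c}, {e}, {f}, {a,c}, {a,e}, {a,f}, {b,d}, {c,e}, {c,f}, {e,f}, {a,b,d}, {a,c,e}, {a,c,f}, {a,e,f}, {b,c,d}, {b,d,e}, {b,d,f}, {c,e,f}, {a,b,c,d}, {a,b,d,e}, {a,b,d,f}, {a,c,e,f}, {b,c,d,e}, {b,c,d,f}, {b,d,e,f}, {a,b,c,d,e}, {a,b,c,d,f}, {a,b,d,e,f}, {b,c,d,e,f}, S }.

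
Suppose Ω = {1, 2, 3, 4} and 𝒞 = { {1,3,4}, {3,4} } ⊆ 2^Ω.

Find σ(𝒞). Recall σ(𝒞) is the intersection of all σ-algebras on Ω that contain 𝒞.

|σ(𝒞)| = 8.  σ(𝒞) = { {}, {1}, {2}, {1,2}, {3,4}, {1,3,4}, {2,3,4}, Ω }

Trace:
Initial family (4 sets): { {}, {3,4}, {1,3,4}, Ω }.
Pass 1 (2 new):
  {2}  = {1,3,4}ᶜ
  {1,2}  = {3,4}ᶜ
  [6 total]
Pass 2 adds 1:
  {2,3,4}  = {3,4} ∪ {2}
  [7 total]
Pass 3 (1 new):
  {1}  = {2,3,4}ᶜ
  [8 total]
After Pass 4 the family is unchanged; done.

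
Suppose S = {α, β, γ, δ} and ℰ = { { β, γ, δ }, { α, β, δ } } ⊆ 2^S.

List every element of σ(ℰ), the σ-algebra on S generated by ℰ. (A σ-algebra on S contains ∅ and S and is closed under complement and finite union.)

Take S₀ = ℰ ∪ {∅, S} = { ∅, { α, β, δ }, { β, γ, δ }, S }.
Step 1: 2 new —
  { α }  = S∖{ β, γ, δ }
  { γ }  = S∖{ α, β, δ }
  — 6 sets.
Step 2 adds 1:
  { α, γ }  = { γ } ∪ { α }
  — 7 sets.
Step 3. New:
  { β, δ }  = S∖{ α, γ }
  — 8 sets.
Step 4: closed — nothing new.

Therefore σ(ℰ) = { ∅, { α }, { γ }, { α, γ }, { β, δ }, { α, β, δ }, { β, γ, δ }, S } (|σ(ℰ)| = 8).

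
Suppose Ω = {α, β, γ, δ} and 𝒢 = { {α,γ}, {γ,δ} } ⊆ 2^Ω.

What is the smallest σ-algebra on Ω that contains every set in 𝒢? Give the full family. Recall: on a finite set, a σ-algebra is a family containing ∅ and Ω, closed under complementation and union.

Start: 𝒢 ∪ {∅, Ω} = { {}, {α,γ}, {γ,δ}, Ω }.
Iteration 1: +3 →
  {α,β}  = complement {γ,δ}
  {β,δ}  = complement {α,γ}
  {α,γ,δ}  = {α,γ} ∪ {γ,δ}
Iteration 2: +4 →
  {β}  = complement {α,γ,δ}
  {α,β,γ}  = {α,β} ∪ {α,γ}
  {α,β,δ}  = {α,β} ∪ {β,δ}
  {β,γ,δ}  = {γ,δ} ∪ {β,δ}
Iteration 3 adds 3:
  {α}  = complement {β,γ,δ}
  {γ}  = complement {α,β,δ}
  {δ}  = complement {α,β,γ}
Iteration 4 adds 2:
  {α,δ}  = {δ} ∪ {α}
  {β,γ}  = {γ} ∪ {β}
Iteration 5: already closed under ᶜ and ∪.

|σ(𝒢)| = 16.  σ(𝒢) = { {}, {α}, {β}, {γ}, {δ}, {α,β}, {α,γ}, {α,δ}, {β,γ}, {β,δ}, {γ,δ}, {α,β,γ}, {α,β,δ}, {α,γ,δ}, {β,γ,δ}, Ω }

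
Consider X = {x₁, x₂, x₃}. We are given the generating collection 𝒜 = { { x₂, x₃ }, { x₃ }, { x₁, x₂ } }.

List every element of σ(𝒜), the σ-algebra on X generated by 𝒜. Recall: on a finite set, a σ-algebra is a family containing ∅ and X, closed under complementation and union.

Initial family (5 sets): { {}, { x₃ }, { x₁, x₂ }, { x₂, x₃ }, X }.
Round 1. New:
  { x₁ }  = X∖{ x₂, x₃ }
  |family| = 6
Round 2 (1 new):
  { x₁, x₃ }  = { x₃ } ∪ { x₁ }
  |family| = 7
Round 3 adds 1:
  { x₂ }  = X∖{ x₁, x₃ }
  |family| = 8
Round 4 adds nothing — fixpoint reached.

σ(𝒜) = { {}, { x₁ }, { x₂ }, { x₃ }, { x₁, x₂ }, { x₁, x₃ }, { x₂, x₃ }, X }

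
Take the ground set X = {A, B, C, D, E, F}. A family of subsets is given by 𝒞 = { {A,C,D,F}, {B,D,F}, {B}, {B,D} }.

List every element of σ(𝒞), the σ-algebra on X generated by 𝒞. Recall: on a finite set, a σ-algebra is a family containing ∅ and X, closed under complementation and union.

σ(𝒞) (32 sets): { {}, {B}, {D}, {E}, {F}, {A,C}, {B,D}, {B,E}, {B,F}, {D,E}, {D,F}, {E,F}, {A,B,C}, {A,C,D}, {A,C,E}, {A,C,F}, {B,D,E}, {B,D,F}, {B,E,F}, {D,E,F}, {A,B,C,D}, {A,B,C,E}, {A,B,C,F}, {A,C,D,E}, {A,C,D,F}, {A,C,E,F}, {B,D,E,F}, {A,B,C,D,E}, {A,B,C,D,F}, {A,B,C,E,F}, {A,C,D,E,F}, X }

Derivation:
Begin from { {}, {B}, {B,D}, {B,D,F}, {A,C,D,F}, X } (that is, 𝒞 plus ∅ and X).
Pass 1: 5 new —
  {B,E}  = {A,C,D,F}ᶜ
  {A,C,E}  = {B,D,F}ᶜ
  {A,C,E,F}  = {B,D}ᶜ
  {A,B,C,D,F}  = {B,D,F} ∪ {A,C,D,F}
  {A,C,D,E,F}  = {B}ᶜ
  |family| = 11
Pass 2 adds 6:
  {E}  = {A,B,C,D,F}ᶜ
  {B,D,E}  = {B,E} ∪ {B,D}
  {A,B,C,E}  = {B,E} ∪ {A,C,E}
  {B,D,E,F}  = {B,D,F} ∪ {B,E}
  {A,B,C,D,E}  = {A,C,E} ∪ {B,D}
  {A,B,C,E,F}  = {A,C,E,F} ∪ {B,E}
  |family| = 17
Pass 3. New:
  {D}  = {A,B,C,E,F}ᶜ
  {F}  = {A,B,C,D,E}ᶜ
  {A,C}  = {B,D,E,F}ᶜ
  {D,F}  = {A,B,C,E}ᶜ
  {A,C,F}  = {B,D,E}ᶜ
  |family| = 22
Pass 4 (10 new):
  {B,F}  = {B} ∪ {F}
  {D,E}  = {E} ∪ {D}
  {E,F}  = {F} ∪ {E}
  {A,B,C}  = {B} ∪ {A,C}
  {A,C,D}  = {A,C} ∪ {D}
  {B,E,F}  = {B,E} ∪ {F}
  {D,E,F}  = {E} ∪ {D,F}
  {A,B,C,D}  = {A,C} ∪ {B,D}
  {A,B,C,F}  = {A,C,F} ∪ {B}
  {A,C,D,E}  = {A,C,E} ∪ {D}
  |family| = 32
Pass 5: already closed under ᶜ and ∪.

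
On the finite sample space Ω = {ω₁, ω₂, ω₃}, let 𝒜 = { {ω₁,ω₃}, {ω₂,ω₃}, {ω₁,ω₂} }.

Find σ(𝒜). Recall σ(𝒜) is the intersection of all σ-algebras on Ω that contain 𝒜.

Initial family (5 sets): { {}, {ω₁,ω₂}, {ω₁,ω₃}, {ω₂,ω₃}, Ω }.
Step 1 (3 new):
  {ω₁}  = {ω₂,ω₃}ᶜ
  {ω₂}  = {ω₁,ω₃}ᶜ
  {ω₃}  = {ω₁,ω₂}ᶜ
  (now 8)
Step 2: already closed under ᶜ and ∪.

σ(𝒜) = { {}, {ω₁}, {ω₂}, {ω₃}, {ω₁,ω₂}, {ω₁,ω₃}, {ω₂,ω₃}, Ω }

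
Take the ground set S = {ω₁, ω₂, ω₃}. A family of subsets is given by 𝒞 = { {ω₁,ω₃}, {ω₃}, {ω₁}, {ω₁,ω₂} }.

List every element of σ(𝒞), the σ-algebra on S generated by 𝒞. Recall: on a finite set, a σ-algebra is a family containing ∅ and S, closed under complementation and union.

σ(𝒞) = { {}, {ω₁}, {ω₂}, {ω₃}, {ω₁,ω₂}, {ω₁,ω₃}, {ω₂,ω₃}, S }

Working:
Take S₀ = 𝒞 ∪ {∅, S} = { {}, {ω₁}, {ω₃}, {ω₁,ω₂}, {ω₁,ω₃}, S }.
Pass 1 (2 new):
  {ω₂}  = {ω₁,ω₃}ᶜ
  {ω₂,ω₃}  = {ω₁}ᶜ
  — 8 sets.
Pass 2: stable.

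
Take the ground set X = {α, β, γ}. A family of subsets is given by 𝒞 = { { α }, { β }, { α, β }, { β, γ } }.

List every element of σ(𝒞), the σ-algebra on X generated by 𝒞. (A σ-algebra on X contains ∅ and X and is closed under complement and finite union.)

Start: 𝒞 ∪ {∅, X} = { {  }, { α }, { β }, { α, β }, { β, γ }, X }.
Round 1: 2 new —
  { γ }  = { α, β }ᶜ
  { α, γ }  = { β }ᶜ
  |family| = 8
Round 2: already closed under ᶜ and ∪.

σ(𝒞) = { {  }, { α }, { β }, { γ }, { α, β }, { α, γ }, { β, γ }, X }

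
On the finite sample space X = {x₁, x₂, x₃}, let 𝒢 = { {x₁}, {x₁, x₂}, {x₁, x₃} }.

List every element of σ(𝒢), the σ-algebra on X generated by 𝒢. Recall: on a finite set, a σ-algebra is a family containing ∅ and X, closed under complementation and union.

Initial family (5 sets): { {}, {x₁}, {x₁, x₂}, {x₁, x₃}, X }.
Round 1: 3 new —
  {x₂}  = ᶜ of {x₁, x₃}
  {x₃}  = ᶜ of {x₁, x₂}
  {x₂, x₃}  = ᶜ of {x₁}
  [8 total]
Round 2: no new sets; the family is a σ-algebra.

Hence σ(𝒢) has 8 members: { {}, {x₁}, {x₂}, {x₃}, {x₁, x₂}, {x₁, x₃}, {x₂, x₃}, X }.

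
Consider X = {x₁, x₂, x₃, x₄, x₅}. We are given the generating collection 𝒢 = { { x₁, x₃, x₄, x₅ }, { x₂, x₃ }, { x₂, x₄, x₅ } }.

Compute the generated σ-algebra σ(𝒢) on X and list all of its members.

σ(𝒢) (16 sets): { {}, { x₁ }, { x₂ }, { x₃ }, { x₁, x₂ }, { x₁, x₃ }, { x₂, x₃ }, { x₄, x₅ }, { x₁, x₂, x₃ }, { x₁, x₄, x₅ }, { x₂, x₄, x₅ }, { x₃, x₄, x₅ }, { x₁, x₂, x₄, x₅ }, { x₁, x₃, x₄, x₅ }, { x₂, x₃, x₄, x₅ }, X }

Working:
Seed the family with 𝒢 together with ∅ and X: { {}, { x₂, x₃ }, { x₂, x₄, x₅ }, { x₁, x₃, x₄, x₅ }, X }.
Pass 1: +4 →
  { x₂ }  = ᶜ of { x₁, x₃, x₄, x₅ }
  { x₁, x₃ }  = ᶜ of { x₂, x₄, x₅ }
  { x₁, x₄, x₅ }  = ᶜ of { x₂, x₃ }
  { x₂, x₃, x₄, x₅ }  = { x₂, x₃ } ∪ { x₂, x₄, x₅ }
  — 9 sets.
Pass 2 adds 3:
  { x₁ }  = ᶜ of { x₂, x₃, x₄, x₅ }
  { x₁, x₂, x₃ }  = { x₂ } ∪ { x₁, x₃ }
  { x₁, x₂, x₄, x₅ }  = { x₁, x₄, x₅ } ∪ { x₂ }
  — 12 sets.
Pass 3: +3 →
  { x₃ }  = ᶜ of { x₁, x₂, x₄, x₅ }
  { x₁, x₂ }  = { x₂ } ∪ { x₁ }
  { x₄, x₅ }  = ᶜ of { x₁, x₂, x₃ }
  — 15 sets.
Pass 4 (1 new):
  { x₃, x₄, x₅ }  = ᶜ of { x₁, x₂ }
  — 16 sets.
Pass 5: already closed under ᶜ and ∪.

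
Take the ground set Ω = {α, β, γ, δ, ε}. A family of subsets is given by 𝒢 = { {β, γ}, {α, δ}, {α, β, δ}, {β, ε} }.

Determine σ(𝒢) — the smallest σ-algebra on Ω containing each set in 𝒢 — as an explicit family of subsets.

σ(𝒢) = { {}, {β}, {γ}, {ε}, {α, δ}, {β, γ}, {β, ε}, {γ, ε}, {α, β, δ}, {α, γ, δ}, {α, δ, ε}, {β, γ, ε}, {α, β, γ, δ}, {α, β, δ, ε}, {α, γ, δ, ε}, Ω }

Check:
Start: 𝒢 ∪ {∅, Ω} = { {}, {α, δ}, {β, γ}, {β, ε}, {α, β, δ}, Ω }.
Iteration 1 (6 new):
  {γ, ε}  = {α, β, δ}ᶜ
  {α, γ, δ}  = {β, ε}ᶜ
  {α, δ, ε}  = {β, γ}ᶜ
  {β, γ, ε}  = {α, δ}ᶜ
  {α, β, γ, δ}  = {β, γ} ∪ {α, δ}
  {α, β, δ, ε}  = {β, ε} ∪ {α, δ}
  [12 total]
Iteration 2 adds 3:
  {γ}  = {α, β, δ, ε}ᶜ
  {ε}  = {α, β, γ, δ}ᶜ
  {α, γ, δ, ε}  = {α, δ, ε} ∪ {α, γ, δ}
  [15 total]
Iteration 3: +1 →
  {β}  = {α, γ, δ, ε}ᶜ
  [16 total]
After Iteration 4 the family is unchanged; done.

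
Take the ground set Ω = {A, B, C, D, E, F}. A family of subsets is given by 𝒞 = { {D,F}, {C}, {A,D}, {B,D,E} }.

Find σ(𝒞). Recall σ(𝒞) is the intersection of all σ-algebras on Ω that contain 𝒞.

σ(𝒞) = { ∅, {A}, {C}, {D}, {F}, {A,C}, {A,D}, {A,F}, {B,E}, {C,D}, {C,F}, {D,F}, {A,B,E}, {A,C,D}, {A,C,F}, {A,D,F}, {B,C,E}, {B,D,E}, {B,E,F}, {C,D,F}, {A,B,C,E}, {A,B,D,E}, {A,B,E,F}, {A,C,D,F}, {B,C,D,E}, {B,C,E,F}, {B,D,E,F}, {A,B,C,D,E}, {A,B,C,E,F}, {A,B,D,E,F}, {B,C,D,E,F}, Ω }

Check:
Begin from { ∅, {C}, {A,D}, {D,F}, {B,D,E}, Ω } (that is, 𝒞 plus ∅ and Ω).
Iteration 1. New:
  {A,C,D}  = {C} ∪ {A,D}
  {A,C,F}  = ᶜ of {B,D,E}
  {A,D,F}  = {A,D} ∪ {D,F}
  {C,D,F}  = {C} ∪ {D,F}
  {A,B,C,E}  = ᶜ of {D,F}
  {A,B,D,E}  = {A,D} ∪ {B,D,E}
  {B,C,D,E}  = {C} ∪ {B,D,E}
  {B,C,E,F}  = ᶜ of {A,D}
  {B,D,E,F}  = {D,F} ∪ {B,D,E}
  {A,B,D,E,F}  = ᶜ of {C}
  [16 total]
Iteration 2. New:
  {A,C}  = ᶜ of {B,D,E,F}
  {A,F}  = ᶜ of {B,C,D,E}
  {C,F}  = ᶜ of {A,B,D,E}
  {A,B,E}  = ᶜ of {C,D,F}
  {B,C,E}  = ᶜ of {A,D,F}
  {B,E,F}  = ᶜ of {A,C,D}
  {A,C,D,F}  = {A,C,F} ∪ {A,D,F}
  {A,B,C,D,E}  = {B,C,D,E} ∪ {A,B,D,E}
  {A,B,C,E,F}  = {A,C,F} ∪ {B,C,E,F}
  {B,C,D,E,F}  = {B,C,E,F} ∪ {B,C,D,E}
  [26 total]
Iteration 3: +5 →
  {A}  = ᶜ of {B,C,D,E,F}
  {D}  = ᶜ of {A,B,C,E,F}
  {F}  = ᶜ of {A,B,C,D,E}
  {B,E}  = ᶜ of {A,C,D,F}
  {A,B,E,F}  = {A,F} ∪ {B,E,F}
  [31 total]
Iteration 4 adds 1:
  {C,D}  = ᶜ of {A,B,E,F}
  [32 total]
Iteration 5: closed — nothing new.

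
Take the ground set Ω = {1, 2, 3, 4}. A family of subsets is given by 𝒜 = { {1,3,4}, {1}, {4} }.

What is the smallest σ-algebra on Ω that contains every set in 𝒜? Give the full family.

σ(𝒜) (16 sets): { {}, {1}, {2}, {3}, {4}, {1,2}, {1,3}, {1,4}, {2,3}, {2,4}, {3,4}, {1,2,3}, {1,2,4}, {1,3,4}, {2,3,4}, Ω }

Derivation:
Start: 𝒜 ∪ {∅, Ω} = { {}, {1}, {4}, {1,3,4}, Ω }.
Iteration 1. New:
  {2}  = ᶜ of {1,3,4}
  {1,4}  = {4} ∪ {1}
  {1,2,3}  = ᶜ of {4}
  {2,3,4}  = ᶜ of {1}
Iteration 2. New:
  {1,2}  = {2} ∪ {1}
  {2,3}  = ᶜ of {1,4}
  {2,4}  = {2} ∪ {4}
  {1,2,4}  = {2} ∪ {1,4}
Iteration 3 adds 3:
  {3}  = ᶜ of {1,2,4}
  {1,3}  = ᶜ of {2,4}
  {3,4}  = ᶜ of {1,2}
Iteration 4: no new sets; the family is a σ-algebra.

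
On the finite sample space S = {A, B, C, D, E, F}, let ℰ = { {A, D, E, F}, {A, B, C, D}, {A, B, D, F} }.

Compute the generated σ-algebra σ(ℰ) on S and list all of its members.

Take S₀ = ℰ ∪ {∅, S} = { ∅, {A, B, C, D}, {A, B, D, F}, {A, D, E, F}, S }.
Iteration 1 adds 5:
  {B, C}  = complement {A, D, E, F}
  {C, E}  = complement {A, B, D, F}
  {E, F}  = complement {A, B, C, D}
  {A, B, C, D, F}  = {A, B, D, F} ∪ {A, B, C, D}
  {A, B, D, E, F}  = {A, B, D, F} ∪ {A, D, E, F}
  |family| = 10
Iteration 2 adds 7:
  {C}  = complement {A, B, D, E, F}
  {E}  = complement {A, B, C, D, F}
  {B, C, E}  = {B, C} ∪ {C, E}
  {C, E, F}  = {E, F} ∪ {C, E}
  {B, C, E, F}  = {E, F} ∪ {B, C}
  {A, B, C, D, E}  = {C, E} ∪ {A, B, C, D}
  {A, C, D, E, F}  = {A, D, E, F} ∪ {C, E}
  |family| = 17
Iteration 3. New:
  {B}  = complement {A, C, D, E, F}
  {F}  = complement {A, B, C, D, E}
  {A, D}  = complement {B, C, E, F}
  {A, B, D}  = complement {C, E, F}
  {A, D, F}  = complement {B, C, E}
  |family| = 22
Iteration 4: +10 →
  {B, E}  = {B} ∪ {E}
  {B, F}  = {B} ∪ {F}
  {C, F}  = {F} ∪ {C}
  {A, C, D}  = {C} ∪ {A, D}
  {A, D, E}  = {E} ∪ {A, D}
  {B, C, F}  = {F} ∪ {B, C}
  {B, E, F}  = {E, F} ∪ {B}
  {A, B, D, E}  = {A, B, D} ∪ {E}
  {A, C, D, E}  = {A, D} ∪ {C, E}
  {A, C, D, F}  = {A, D, F} ∪ {C}
  |family| = 32
Iteration 5: closed — nothing new.

Hence σ(ℰ) has 32 members: { ∅, {B}, {C}, {E}, {F}, {A, D}, {B, C}, {B, E}, {B, F}, {C, E}, {C, F}, {E, F}, {A, B, D}, {A, C, D}, {A, D, E}, {A, D, F}, {B, C, E}, {B, C, F}, {B, E, F}, {C, E, F}, {A, B, C, D}, {A, B, D, E}, {A, B, D, F}, {A, C, D, E}, {A, C, D, F}, {A, D, E, F}, {B, C, E, F}, {A, B, C, D, E}, {A, B, C, D, F}, {A, B, D, E, F}, {A, C, D, E, F}, S }.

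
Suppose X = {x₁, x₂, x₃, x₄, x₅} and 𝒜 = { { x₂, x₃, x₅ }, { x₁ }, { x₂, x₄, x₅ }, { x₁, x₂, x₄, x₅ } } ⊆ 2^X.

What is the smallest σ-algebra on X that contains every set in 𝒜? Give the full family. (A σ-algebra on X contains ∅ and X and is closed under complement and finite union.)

Seed the family with 𝒜 together with ∅ and X: { ∅, { x₁ }, { x₂, x₃, x₅ }, { x₂, x₄, x₅ }, { x₁, x₂, x₄, x₅ }, X }.
Step 1. New:
  { x₃ }  = { x₁, x₂, x₄, x₅ }ᶜ
  { x₁, x₃ }  = { x₂, x₄, x₅ }ᶜ
  { x₁, x₄ }  = { x₂, x₃, x₅ }ᶜ
  { x₁, x₂, x₃, x₅ }  = { x₂, x₃, x₅ } ∪ { x₁ }
  { x₂, x₃, x₄, x₅ }  = { x₁ }ᶜ
  (now 11)
Step 2 (2 new):
  { x₄ }  = { x₁, x₂, x₃, x₅ }ᶜ
  { x₁, x₃, x₄ }  = { x₃ } ∪ { x₁, x₄ }
  (now 13)
Step 3. New:
  { x₂, x₅ }  = { x₁, x₃, x₄ }ᶜ
  { x₃, x₄ }  = { x₃ } ∪ { x₄ }
  (now 15)
Step 4: +1 →
  { x₁, x₂, x₅ }  = { x₃, x₄ }ᶜ
  (now 16)
Step 5: stable.

Therefore σ(𝒜) = { ∅, { x₁ }, { x₃ }, { x₄ }, { x₁, x₃ }, { x₁, x₄ }, { x₂, x₅ }, { x₃, x₄ }, { x₁, x₂, x₅ }, { x₁, x₃, x₄ }, { x₂, x₃, x₅ }, { x₂, x₄, x₅ }, { x₁, x₂, x₃, x₅ }, { x₁, x₂, x₄, x₅ }, { x₂, x₃, x₄, x₅ }, X } (|σ(𝒜)| = 16).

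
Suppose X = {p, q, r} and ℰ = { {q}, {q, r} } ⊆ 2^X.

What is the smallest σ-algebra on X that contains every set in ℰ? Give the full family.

|σ(ℰ)| = 8.  σ(ℰ) = { {}, {p}, {q}, {r}, {p, q}, {p, r}, {q, r}, X }

Derivation:
Start: ℰ ∪ {∅, X} = { {}, {q}, {q, r}, X }.
Step 1. New:
  {p}  = complement {q, r}
  {p, r}  = complement {q}
  (now 6)
Step 2 (1 new):
  {p, q}  = {q} ∪ {p}
  (now 7)
Step 3: 1 new —
  {r}  = complement {p, q}
  (now 8)
Step 4: closed — nothing new.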